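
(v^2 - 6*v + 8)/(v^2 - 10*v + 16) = (v - 4)/(v - 8)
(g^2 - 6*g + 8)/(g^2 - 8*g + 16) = (g - 2)/(g - 4)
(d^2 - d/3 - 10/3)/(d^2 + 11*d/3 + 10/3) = (d - 2)/(d + 2)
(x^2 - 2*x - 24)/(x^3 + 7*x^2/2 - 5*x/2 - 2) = 2*(x - 6)/(2*x^2 - x - 1)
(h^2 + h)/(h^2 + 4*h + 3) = h/(h + 3)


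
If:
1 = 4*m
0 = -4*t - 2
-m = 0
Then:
No Solution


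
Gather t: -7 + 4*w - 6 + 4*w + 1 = 8*w - 12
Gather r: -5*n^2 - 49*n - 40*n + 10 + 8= -5*n^2 - 89*n + 18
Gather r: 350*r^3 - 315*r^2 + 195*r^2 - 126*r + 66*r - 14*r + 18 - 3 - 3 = 350*r^3 - 120*r^2 - 74*r + 12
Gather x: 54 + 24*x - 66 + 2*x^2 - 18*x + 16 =2*x^2 + 6*x + 4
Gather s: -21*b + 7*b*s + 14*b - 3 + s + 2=-7*b + s*(7*b + 1) - 1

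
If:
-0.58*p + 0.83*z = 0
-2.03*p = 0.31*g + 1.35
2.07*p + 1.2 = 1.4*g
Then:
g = -0.10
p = -0.65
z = -0.45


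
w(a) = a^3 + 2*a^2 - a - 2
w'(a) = 3*a^2 + 4*a - 1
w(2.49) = 23.35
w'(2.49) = 27.56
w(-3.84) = -25.29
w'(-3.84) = 27.88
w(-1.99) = 0.03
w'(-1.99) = 2.92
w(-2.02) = -0.06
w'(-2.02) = 3.16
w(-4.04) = -31.26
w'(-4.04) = 31.80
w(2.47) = 22.80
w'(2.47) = 27.18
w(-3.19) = -10.92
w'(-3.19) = 16.77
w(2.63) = 27.40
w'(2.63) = 30.27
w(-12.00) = -1430.00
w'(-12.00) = 383.00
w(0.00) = -2.00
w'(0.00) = -1.00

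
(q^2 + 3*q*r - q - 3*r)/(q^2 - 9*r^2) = (q - 1)/(q - 3*r)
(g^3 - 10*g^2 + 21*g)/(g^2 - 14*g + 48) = g*(g^2 - 10*g + 21)/(g^2 - 14*g + 48)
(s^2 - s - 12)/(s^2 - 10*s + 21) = (s^2 - s - 12)/(s^2 - 10*s + 21)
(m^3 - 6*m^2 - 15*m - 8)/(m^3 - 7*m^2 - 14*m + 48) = (m^2 + 2*m + 1)/(m^2 + m - 6)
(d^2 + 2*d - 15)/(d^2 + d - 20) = (d - 3)/(d - 4)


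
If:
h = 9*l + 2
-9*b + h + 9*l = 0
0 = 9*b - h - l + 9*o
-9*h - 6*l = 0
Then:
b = -50/261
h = 4/29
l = -6/29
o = 16/87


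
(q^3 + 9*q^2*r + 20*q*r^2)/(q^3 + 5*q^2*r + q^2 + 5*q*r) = (q + 4*r)/(q + 1)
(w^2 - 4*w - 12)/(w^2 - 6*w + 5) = (w^2 - 4*w - 12)/(w^2 - 6*w + 5)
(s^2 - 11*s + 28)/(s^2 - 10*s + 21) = (s - 4)/(s - 3)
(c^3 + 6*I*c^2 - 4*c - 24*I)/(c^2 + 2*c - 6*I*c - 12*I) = (c^2 + c*(-2 + 6*I) - 12*I)/(c - 6*I)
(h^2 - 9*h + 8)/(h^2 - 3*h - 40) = (h - 1)/(h + 5)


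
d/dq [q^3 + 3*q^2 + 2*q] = 3*q^2 + 6*q + 2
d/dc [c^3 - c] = 3*c^2 - 1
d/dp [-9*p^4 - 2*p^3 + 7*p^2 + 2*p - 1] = -36*p^3 - 6*p^2 + 14*p + 2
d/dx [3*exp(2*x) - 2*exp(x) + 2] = (6*exp(x) - 2)*exp(x)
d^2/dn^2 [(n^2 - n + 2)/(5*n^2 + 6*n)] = 2*(-55*n^3 + 150*n^2 + 180*n + 72)/(n^3*(125*n^3 + 450*n^2 + 540*n + 216))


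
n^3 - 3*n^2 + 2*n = n*(n - 2)*(n - 1)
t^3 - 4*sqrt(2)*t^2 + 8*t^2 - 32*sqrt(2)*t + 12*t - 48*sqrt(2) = (t + 2)*(t + 6)*(t - 4*sqrt(2))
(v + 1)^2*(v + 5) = v^3 + 7*v^2 + 11*v + 5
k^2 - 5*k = k*(k - 5)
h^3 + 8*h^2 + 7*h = h*(h + 1)*(h + 7)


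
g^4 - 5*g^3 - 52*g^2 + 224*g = g*(g - 8)*(g - 4)*(g + 7)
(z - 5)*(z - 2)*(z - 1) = z^3 - 8*z^2 + 17*z - 10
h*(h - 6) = h^2 - 6*h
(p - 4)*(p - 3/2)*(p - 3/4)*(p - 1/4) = p^4 - 13*p^3/2 + 187*p^2/16 - 225*p/32 + 9/8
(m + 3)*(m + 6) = m^2 + 9*m + 18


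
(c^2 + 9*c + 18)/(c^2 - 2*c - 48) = (c + 3)/(c - 8)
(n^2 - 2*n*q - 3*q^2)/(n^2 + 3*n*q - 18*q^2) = (n + q)/(n + 6*q)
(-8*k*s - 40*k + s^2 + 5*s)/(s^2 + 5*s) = (-8*k + s)/s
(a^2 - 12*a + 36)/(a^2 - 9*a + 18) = (a - 6)/(a - 3)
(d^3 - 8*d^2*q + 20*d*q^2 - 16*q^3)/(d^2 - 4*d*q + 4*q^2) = d - 4*q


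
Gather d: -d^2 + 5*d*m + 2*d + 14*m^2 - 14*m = -d^2 + d*(5*m + 2) + 14*m^2 - 14*m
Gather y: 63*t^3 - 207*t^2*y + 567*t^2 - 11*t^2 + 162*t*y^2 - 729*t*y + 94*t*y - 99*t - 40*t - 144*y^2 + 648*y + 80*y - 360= 63*t^3 + 556*t^2 - 139*t + y^2*(162*t - 144) + y*(-207*t^2 - 635*t + 728) - 360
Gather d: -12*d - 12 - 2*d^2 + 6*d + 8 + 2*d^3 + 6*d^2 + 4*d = 2*d^3 + 4*d^2 - 2*d - 4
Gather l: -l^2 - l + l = -l^2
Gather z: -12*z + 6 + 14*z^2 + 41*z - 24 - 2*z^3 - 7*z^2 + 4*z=-2*z^3 + 7*z^2 + 33*z - 18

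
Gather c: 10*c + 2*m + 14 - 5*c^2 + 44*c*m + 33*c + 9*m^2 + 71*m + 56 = -5*c^2 + c*(44*m + 43) + 9*m^2 + 73*m + 70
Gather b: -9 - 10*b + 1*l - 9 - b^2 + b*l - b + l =-b^2 + b*(l - 11) + 2*l - 18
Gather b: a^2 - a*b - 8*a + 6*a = a^2 - a*b - 2*a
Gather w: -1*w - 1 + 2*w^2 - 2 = 2*w^2 - w - 3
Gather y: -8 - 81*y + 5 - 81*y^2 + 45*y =-81*y^2 - 36*y - 3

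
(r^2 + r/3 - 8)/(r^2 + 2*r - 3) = (r - 8/3)/(r - 1)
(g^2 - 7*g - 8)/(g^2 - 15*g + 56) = (g + 1)/(g - 7)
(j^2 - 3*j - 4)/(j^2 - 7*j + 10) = (j^2 - 3*j - 4)/(j^2 - 7*j + 10)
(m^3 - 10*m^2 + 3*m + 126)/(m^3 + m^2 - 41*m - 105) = (m - 6)/(m + 5)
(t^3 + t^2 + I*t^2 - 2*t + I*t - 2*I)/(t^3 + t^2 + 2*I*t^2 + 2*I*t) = (t^3 + t^2*(1 + I) + t*(-2 + I) - 2*I)/(t*(t^2 + t*(1 + 2*I) + 2*I))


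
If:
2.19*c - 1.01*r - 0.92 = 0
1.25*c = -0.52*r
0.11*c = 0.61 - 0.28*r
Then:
No Solution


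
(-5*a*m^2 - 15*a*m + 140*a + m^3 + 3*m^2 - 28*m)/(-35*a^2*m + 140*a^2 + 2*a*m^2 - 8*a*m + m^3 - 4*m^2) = (m + 7)/(7*a + m)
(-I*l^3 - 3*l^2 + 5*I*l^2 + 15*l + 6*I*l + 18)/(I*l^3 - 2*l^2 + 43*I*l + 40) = (-l^3 + l^2*(5 + 3*I) + l*(6 - 15*I) - 18*I)/(l^3 + 2*I*l^2 + 43*l - 40*I)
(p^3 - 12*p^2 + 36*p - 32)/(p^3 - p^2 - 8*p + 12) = (p - 8)/(p + 3)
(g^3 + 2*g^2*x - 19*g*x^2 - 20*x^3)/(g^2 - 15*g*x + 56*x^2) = (g^3 + 2*g^2*x - 19*g*x^2 - 20*x^3)/(g^2 - 15*g*x + 56*x^2)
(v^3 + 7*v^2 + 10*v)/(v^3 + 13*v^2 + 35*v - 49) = v*(v^2 + 7*v + 10)/(v^3 + 13*v^2 + 35*v - 49)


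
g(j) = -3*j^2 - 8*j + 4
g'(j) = -6*j - 8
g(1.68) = -17.91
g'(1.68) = -18.08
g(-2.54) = 4.97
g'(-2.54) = 7.24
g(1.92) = -22.42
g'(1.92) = -19.52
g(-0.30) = 6.13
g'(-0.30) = -6.20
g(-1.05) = 9.09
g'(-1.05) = -1.70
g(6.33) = -166.85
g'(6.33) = -45.98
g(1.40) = -13.08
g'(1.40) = -16.40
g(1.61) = -16.66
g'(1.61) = -17.66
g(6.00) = -152.00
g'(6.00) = -44.00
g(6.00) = -152.00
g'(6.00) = -44.00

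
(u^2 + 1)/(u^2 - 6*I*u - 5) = (u + I)/(u - 5*I)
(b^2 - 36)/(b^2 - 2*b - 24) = (b + 6)/(b + 4)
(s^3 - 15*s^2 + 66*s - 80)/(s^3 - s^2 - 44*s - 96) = (s^2 - 7*s + 10)/(s^2 + 7*s + 12)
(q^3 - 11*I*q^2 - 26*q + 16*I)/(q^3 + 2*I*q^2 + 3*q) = (q^2 - 10*I*q - 16)/(q*(q + 3*I))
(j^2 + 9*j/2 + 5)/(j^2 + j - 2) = (j + 5/2)/(j - 1)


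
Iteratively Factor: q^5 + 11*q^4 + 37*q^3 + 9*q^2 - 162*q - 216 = (q + 3)*(q^4 + 8*q^3 + 13*q^2 - 30*q - 72) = (q + 3)*(q + 4)*(q^3 + 4*q^2 - 3*q - 18) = (q + 3)^2*(q + 4)*(q^2 + q - 6) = (q + 3)^3*(q + 4)*(q - 2)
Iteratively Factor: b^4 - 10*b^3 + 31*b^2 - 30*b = (b - 3)*(b^3 - 7*b^2 + 10*b) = (b - 5)*(b - 3)*(b^2 - 2*b) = (b - 5)*(b - 3)*(b - 2)*(b)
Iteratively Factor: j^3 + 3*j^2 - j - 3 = (j + 3)*(j^2 - 1) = (j + 1)*(j + 3)*(j - 1)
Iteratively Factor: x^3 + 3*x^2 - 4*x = (x + 4)*(x^2 - x) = (x - 1)*(x + 4)*(x)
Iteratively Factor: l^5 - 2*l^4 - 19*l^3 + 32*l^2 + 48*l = (l - 4)*(l^4 + 2*l^3 - 11*l^2 - 12*l) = (l - 4)*(l + 4)*(l^3 - 2*l^2 - 3*l) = (l - 4)*(l - 3)*(l + 4)*(l^2 + l) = (l - 4)*(l - 3)*(l + 1)*(l + 4)*(l)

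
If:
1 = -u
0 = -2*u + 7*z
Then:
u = -1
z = -2/7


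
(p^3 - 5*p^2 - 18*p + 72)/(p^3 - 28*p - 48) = (p - 3)/(p + 2)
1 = 1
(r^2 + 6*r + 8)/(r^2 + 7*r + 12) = (r + 2)/(r + 3)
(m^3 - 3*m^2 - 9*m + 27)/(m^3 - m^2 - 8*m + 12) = (m^2 - 6*m + 9)/(m^2 - 4*m + 4)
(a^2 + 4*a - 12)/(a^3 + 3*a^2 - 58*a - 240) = (a - 2)/(a^2 - 3*a - 40)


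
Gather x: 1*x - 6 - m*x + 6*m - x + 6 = -m*x + 6*m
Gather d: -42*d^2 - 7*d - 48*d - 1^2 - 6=-42*d^2 - 55*d - 7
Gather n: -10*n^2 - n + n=-10*n^2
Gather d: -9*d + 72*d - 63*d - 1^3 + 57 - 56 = 0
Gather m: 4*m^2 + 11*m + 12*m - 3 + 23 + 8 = 4*m^2 + 23*m + 28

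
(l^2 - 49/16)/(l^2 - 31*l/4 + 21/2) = (l + 7/4)/(l - 6)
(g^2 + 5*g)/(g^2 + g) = (g + 5)/(g + 1)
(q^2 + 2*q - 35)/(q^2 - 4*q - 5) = (q + 7)/(q + 1)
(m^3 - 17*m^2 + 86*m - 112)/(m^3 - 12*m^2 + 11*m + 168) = (m - 2)/(m + 3)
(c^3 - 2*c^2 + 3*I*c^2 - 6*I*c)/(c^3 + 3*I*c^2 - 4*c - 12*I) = c/(c + 2)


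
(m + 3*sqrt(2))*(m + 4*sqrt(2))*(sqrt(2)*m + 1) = sqrt(2)*m^3 + 15*m^2 + 31*sqrt(2)*m + 24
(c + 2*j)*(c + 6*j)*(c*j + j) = c^3*j + 8*c^2*j^2 + c^2*j + 12*c*j^3 + 8*c*j^2 + 12*j^3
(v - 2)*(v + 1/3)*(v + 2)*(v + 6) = v^4 + 19*v^3/3 - 2*v^2 - 76*v/3 - 8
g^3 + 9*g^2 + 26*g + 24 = (g + 2)*(g + 3)*(g + 4)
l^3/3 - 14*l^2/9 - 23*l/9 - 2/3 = (l/3 + 1/3)*(l - 6)*(l + 1/3)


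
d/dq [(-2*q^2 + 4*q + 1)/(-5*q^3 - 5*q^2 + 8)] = (-10*q^4 + 40*q^3 + 35*q^2 - 22*q + 32)/(25*q^6 + 50*q^5 + 25*q^4 - 80*q^3 - 80*q^2 + 64)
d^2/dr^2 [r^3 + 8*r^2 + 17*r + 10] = 6*r + 16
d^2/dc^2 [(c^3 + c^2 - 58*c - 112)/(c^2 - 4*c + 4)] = 12*(-7*c - 94)/(c^4 - 8*c^3 + 24*c^2 - 32*c + 16)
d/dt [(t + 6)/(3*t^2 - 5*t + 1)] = (3*t^2 - 5*t - (t + 6)*(6*t - 5) + 1)/(3*t^2 - 5*t + 1)^2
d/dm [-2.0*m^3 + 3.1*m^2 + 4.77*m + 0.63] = -6.0*m^2 + 6.2*m + 4.77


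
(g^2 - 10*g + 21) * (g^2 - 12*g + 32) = g^4 - 22*g^3 + 173*g^2 - 572*g + 672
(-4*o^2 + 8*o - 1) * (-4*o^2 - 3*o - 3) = 16*o^4 - 20*o^3 - 8*o^2 - 21*o + 3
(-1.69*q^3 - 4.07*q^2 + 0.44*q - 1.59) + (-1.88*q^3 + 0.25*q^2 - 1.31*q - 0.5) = -3.57*q^3 - 3.82*q^2 - 0.87*q - 2.09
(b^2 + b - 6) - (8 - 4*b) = b^2 + 5*b - 14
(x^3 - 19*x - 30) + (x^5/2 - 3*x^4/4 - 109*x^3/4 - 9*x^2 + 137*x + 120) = x^5/2 - 3*x^4/4 - 105*x^3/4 - 9*x^2 + 118*x + 90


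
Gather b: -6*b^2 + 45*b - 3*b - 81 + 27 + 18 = -6*b^2 + 42*b - 36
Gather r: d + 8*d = 9*d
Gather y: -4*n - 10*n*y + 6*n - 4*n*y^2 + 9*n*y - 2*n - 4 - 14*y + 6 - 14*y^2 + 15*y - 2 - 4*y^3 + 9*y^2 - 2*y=-4*y^3 + y^2*(-4*n - 5) + y*(-n - 1)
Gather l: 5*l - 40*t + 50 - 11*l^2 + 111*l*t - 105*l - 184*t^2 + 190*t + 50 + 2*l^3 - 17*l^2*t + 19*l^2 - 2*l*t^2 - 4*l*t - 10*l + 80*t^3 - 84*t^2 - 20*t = 2*l^3 + l^2*(8 - 17*t) + l*(-2*t^2 + 107*t - 110) + 80*t^3 - 268*t^2 + 130*t + 100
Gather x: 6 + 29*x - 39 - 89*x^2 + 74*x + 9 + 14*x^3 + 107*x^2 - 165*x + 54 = 14*x^3 + 18*x^2 - 62*x + 30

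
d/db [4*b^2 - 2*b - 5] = 8*b - 2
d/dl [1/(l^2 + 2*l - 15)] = 2*(-l - 1)/(l^2 + 2*l - 15)^2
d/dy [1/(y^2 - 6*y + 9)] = 2*(3 - y)/(y^2 - 6*y + 9)^2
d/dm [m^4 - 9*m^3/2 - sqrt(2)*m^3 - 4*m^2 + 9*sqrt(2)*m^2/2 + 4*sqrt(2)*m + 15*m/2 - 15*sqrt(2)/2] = 4*m^3 - 27*m^2/2 - 3*sqrt(2)*m^2 - 8*m + 9*sqrt(2)*m + 4*sqrt(2) + 15/2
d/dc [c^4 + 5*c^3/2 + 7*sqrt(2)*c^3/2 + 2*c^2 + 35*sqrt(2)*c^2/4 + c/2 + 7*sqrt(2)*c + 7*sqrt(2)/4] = 4*c^3 + 15*c^2/2 + 21*sqrt(2)*c^2/2 + 4*c + 35*sqrt(2)*c/2 + 1/2 + 7*sqrt(2)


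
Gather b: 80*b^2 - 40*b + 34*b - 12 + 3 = 80*b^2 - 6*b - 9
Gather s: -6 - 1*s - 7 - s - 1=-2*s - 14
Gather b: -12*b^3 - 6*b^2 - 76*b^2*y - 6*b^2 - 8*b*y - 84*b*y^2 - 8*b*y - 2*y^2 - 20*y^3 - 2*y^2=-12*b^3 + b^2*(-76*y - 12) + b*(-84*y^2 - 16*y) - 20*y^3 - 4*y^2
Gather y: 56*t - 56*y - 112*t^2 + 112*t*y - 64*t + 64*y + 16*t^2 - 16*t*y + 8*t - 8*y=-96*t^2 + 96*t*y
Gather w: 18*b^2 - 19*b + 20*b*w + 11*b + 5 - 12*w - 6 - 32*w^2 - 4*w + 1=18*b^2 - 8*b - 32*w^2 + w*(20*b - 16)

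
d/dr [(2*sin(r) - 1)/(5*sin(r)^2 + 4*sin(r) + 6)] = 2*(-5*sin(r)^2 + 5*sin(r) + 8)*cos(r)/(5*sin(r)^2 + 4*sin(r) + 6)^2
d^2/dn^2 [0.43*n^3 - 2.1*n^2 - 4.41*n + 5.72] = 2.58*n - 4.2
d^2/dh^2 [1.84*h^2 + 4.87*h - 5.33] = 3.68000000000000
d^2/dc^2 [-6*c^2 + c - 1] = -12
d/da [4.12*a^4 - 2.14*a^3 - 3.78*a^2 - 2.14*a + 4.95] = 16.48*a^3 - 6.42*a^2 - 7.56*a - 2.14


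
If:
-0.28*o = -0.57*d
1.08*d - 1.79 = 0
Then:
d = 1.66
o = 3.37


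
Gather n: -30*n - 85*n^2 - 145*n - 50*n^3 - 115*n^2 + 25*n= -50*n^3 - 200*n^2 - 150*n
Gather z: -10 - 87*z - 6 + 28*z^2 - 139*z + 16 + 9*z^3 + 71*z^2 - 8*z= 9*z^3 + 99*z^2 - 234*z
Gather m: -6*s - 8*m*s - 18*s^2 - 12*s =-8*m*s - 18*s^2 - 18*s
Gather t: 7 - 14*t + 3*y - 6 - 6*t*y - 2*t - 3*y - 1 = t*(-6*y - 16)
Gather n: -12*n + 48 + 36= 84 - 12*n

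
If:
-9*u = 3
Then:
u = -1/3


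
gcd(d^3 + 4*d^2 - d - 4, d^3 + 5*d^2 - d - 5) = d^2 - 1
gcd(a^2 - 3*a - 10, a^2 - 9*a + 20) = a - 5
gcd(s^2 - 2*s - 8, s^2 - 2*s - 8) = s^2 - 2*s - 8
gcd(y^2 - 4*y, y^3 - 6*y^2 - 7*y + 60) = y - 4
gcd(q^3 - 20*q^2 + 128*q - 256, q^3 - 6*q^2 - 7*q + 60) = q - 4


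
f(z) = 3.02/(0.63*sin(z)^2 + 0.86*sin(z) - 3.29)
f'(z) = 3.02*(-1.26*sin(z)*cos(z) - 0.86*cos(z))/(0.63*sin(z)^2 + 0.86*sin(z) - 3.29)^2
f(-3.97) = -1.30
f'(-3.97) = 0.68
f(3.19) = -0.91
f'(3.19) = 0.22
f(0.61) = -1.17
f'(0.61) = -0.58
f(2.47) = -1.20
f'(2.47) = 0.62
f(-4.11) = -1.40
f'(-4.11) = 0.70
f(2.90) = -0.99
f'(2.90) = 0.37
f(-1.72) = -0.86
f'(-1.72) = -0.01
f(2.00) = -1.52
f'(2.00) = 0.64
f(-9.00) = -0.85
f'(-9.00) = 0.07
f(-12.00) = -1.14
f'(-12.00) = -0.56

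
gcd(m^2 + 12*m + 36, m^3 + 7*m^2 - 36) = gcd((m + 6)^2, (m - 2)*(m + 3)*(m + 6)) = m + 6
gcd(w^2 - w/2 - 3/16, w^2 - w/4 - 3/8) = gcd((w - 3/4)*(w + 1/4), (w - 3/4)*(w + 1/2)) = w - 3/4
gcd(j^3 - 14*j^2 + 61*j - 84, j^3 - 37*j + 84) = j^2 - 7*j + 12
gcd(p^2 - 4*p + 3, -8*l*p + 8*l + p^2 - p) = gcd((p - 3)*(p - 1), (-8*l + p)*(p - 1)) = p - 1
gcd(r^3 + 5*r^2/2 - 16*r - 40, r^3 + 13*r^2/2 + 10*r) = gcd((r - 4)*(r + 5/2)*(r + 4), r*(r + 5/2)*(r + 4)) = r^2 + 13*r/2 + 10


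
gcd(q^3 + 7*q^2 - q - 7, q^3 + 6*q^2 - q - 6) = q^2 - 1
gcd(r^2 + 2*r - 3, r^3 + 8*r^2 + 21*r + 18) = r + 3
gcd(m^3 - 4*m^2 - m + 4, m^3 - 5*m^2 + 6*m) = 1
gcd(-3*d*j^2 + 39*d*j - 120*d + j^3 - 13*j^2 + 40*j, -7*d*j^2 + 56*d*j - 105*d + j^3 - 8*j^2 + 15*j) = j - 5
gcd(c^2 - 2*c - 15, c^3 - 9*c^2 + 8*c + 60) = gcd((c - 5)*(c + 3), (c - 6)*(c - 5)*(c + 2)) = c - 5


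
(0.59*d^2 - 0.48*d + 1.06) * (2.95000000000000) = 1.7405*d^2 - 1.416*d + 3.127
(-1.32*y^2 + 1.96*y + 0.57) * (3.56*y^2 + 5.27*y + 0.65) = -4.6992*y^4 + 0.0212000000000003*y^3 + 11.5004*y^2 + 4.2779*y + 0.3705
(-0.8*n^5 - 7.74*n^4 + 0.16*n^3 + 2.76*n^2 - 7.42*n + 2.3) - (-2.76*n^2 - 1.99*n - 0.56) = -0.8*n^5 - 7.74*n^4 + 0.16*n^3 + 5.52*n^2 - 5.43*n + 2.86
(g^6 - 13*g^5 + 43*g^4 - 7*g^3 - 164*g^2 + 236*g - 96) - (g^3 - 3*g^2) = g^6 - 13*g^5 + 43*g^4 - 8*g^3 - 161*g^2 + 236*g - 96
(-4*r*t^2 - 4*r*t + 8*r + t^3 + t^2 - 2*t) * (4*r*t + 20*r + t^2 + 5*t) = -16*r^2*t^3 - 96*r^2*t^2 - 48*r^2*t + 160*r^2 + t^5 + 6*t^4 + 3*t^3 - 10*t^2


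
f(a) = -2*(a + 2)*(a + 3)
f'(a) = -4*a - 10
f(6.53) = -162.58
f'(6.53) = -36.12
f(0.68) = -19.72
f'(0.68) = -12.72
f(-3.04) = -0.08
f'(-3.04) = 2.16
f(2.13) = -42.37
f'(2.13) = -18.52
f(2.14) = -42.56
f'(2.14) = -18.56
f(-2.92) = 0.15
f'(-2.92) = 1.68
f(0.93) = -23.03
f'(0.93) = -13.72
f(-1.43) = -1.79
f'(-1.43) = -4.28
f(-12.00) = -180.00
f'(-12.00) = 38.00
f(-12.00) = -180.00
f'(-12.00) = 38.00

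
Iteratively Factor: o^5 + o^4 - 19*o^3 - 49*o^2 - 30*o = (o)*(o^4 + o^3 - 19*o^2 - 49*o - 30) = o*(o - 5)*(o^3 + 6*o^2 + 11*o + 6) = o*(o - 5)*(o + 3)*(o^2 + 3*o + 2) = o*(o - 5)*(o + 1)*(o + 3)*(o + 2)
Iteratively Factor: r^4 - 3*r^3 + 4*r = (r - 2)*(r^3 - r^2 - 2*r) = r*(r - 2)*(r^2 - r - 2) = r*(r - 2)^2*(r + 1)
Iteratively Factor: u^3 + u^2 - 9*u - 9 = (u + 3)*(u^2 - 2*u - 3) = (u - 3)*(u + 3)*(u + 1)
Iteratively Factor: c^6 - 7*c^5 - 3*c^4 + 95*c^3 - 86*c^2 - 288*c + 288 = (c - 4)*(c^5 - 3*c^4 - 15*c^3 + 35*c^2 + 54*c - 72) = (c - 4)*(c - 3)*(c^4 - 15*c^2 - 10*c + 24) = (c - 4)^2*(c - 3)*(c^3 + 4*c^2 + c - 6) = (c - 4)^2*(c - 3)*(c - 1)*(c^2 + 5*c + 6) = (c - 4)^2*(c - 3)*(c - 1)*(c + 3)*(c + 2)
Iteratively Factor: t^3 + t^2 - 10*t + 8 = (t - 1)*(t^2 + 2*t - 8) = (t - 1)*(t + 4)*(t - 2)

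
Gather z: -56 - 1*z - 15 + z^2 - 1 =z^2 - z - 72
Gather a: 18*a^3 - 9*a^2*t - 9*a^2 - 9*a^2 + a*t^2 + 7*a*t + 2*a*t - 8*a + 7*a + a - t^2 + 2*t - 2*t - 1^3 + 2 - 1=18*a^3 + a^2*(-9*t - 18) + a*(t^2 + 9*t) - t^2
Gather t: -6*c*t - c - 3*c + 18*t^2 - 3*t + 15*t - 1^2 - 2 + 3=-4*c + 18*t^2 + t*(12 - 6*c)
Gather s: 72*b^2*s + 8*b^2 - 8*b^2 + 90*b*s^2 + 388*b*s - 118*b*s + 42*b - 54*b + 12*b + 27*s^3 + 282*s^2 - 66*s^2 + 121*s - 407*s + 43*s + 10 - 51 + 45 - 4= 27*s^3 + s^2*(90*b + 216) + s*(72*b^2 + 270*b - 243)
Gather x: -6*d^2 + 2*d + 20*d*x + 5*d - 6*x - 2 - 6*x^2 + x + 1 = -6*d^2 + 7*d - 6*x^2 + x*(20*d - 5) - 1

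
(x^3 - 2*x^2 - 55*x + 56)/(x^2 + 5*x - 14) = (x^2 - 9*x + 8)/(x - 2)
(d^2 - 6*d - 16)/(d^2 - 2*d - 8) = (d - 8)/(d - 4)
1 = 1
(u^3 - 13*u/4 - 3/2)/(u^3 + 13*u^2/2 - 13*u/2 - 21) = (u + 1/2)/(u + 7)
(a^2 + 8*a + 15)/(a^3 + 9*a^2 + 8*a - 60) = (a + 3)/(a^2 + 4*a - 12)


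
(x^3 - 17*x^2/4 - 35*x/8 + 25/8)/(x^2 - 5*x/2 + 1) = (4*x^2 - 15*x - 25)/(4*(x - 2))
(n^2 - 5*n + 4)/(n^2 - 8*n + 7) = (n - 4)/(n - 7)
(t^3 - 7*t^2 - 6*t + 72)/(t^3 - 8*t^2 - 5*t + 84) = (t - 6)/(t - 7)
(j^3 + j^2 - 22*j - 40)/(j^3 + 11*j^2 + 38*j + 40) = (j - 5)/(j + 5)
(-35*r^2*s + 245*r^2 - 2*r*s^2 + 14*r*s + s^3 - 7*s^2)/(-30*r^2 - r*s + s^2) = (7*r*s - 49*r - s^2 + 7*s)/(6*r - s)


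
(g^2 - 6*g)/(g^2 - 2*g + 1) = g*(g - 6)/(g^2 - 2*g + 1)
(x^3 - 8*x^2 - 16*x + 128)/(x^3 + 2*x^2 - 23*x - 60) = (x^2 - 12*x + 32)/(x^2 - 2*x - 15)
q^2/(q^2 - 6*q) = q/(q - 6)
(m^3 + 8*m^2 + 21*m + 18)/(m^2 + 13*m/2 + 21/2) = 2*(m^2 + 5*m + 6)/(2*m + 7)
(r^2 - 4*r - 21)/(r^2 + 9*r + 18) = (r - 7)/(r + 6)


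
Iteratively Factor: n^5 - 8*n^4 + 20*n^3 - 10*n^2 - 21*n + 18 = (n - 2)*(n^4 - 6*n^3 + 8*n^2 + 6*n - 9) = (n - 3)*(n - 2)*(n^3 - 3*n^2 - n + 3) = (n - 3)^2*(n - 2)*(n^2 - 1) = (n - 3)^2*(n - 2)*(n + 1)*(n - 1)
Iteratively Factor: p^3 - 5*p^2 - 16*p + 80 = (p - 4)*(p^2 - p - 20) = (p - 4)*(p + 4)*(p - 5)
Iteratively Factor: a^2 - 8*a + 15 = (a - 3)*(a - 5)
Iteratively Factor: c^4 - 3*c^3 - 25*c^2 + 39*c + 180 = (c + 3)*(c^3 - 6*c^2 - 7*c + 60) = (c + 3)^2*(c^2 - 9*c + 20) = (c - 4)*(c + 3)^2*(c - 5)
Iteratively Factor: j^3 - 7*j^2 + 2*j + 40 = (j - 5)*(j^2 - 2*j - 8) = (j - 5)*(j + 2)*(j - 4)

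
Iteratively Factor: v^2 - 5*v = (v)*(v - 5)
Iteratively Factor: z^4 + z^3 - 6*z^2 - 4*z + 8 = (z - 2)*(z^3 + 3*z^2 - 4) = (z - 2)*(z - 1)*(z^2 + 4*z + 4) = (z - 2)*(z - 1)*(z + 2)*(z + 2)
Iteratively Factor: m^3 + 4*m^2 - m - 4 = (m - 1)*(m^2 + 5*m + 4) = (m - 1)*(m + 4)*(m + 1)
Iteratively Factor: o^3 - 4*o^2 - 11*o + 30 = (o - 5)*(o^2 + o - 6) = (o - 5)*(o - 2)*(o + 3)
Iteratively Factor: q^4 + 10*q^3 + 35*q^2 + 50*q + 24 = (q + 4)*(q^3 + 6*q^2 + 11*q + 6) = (q + 3)*(q + 4)*(q^2 + 3*q + 2) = (q + 2)*(q + 3)*(q + 4)*(q + 1)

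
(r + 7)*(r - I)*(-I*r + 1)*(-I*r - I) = -r^4 - 8*r^3 - 8*r^2 - 8*r - 7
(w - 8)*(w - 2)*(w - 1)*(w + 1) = w^4 - 10*w^3 + 15*w^2 + 10*w - 16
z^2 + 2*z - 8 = (z - 2)*(z + 4)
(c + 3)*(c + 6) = c^2 + 9*c + 18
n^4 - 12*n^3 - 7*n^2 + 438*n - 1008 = (n - 8)*(n - 7)*(n - 3)*(n + 6)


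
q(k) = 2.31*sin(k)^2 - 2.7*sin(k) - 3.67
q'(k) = 4.62*sin(k)*cos(k) - 2.7*cos(k)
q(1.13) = -4.22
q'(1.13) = 0.63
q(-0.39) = -2.31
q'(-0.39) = -4.12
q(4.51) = 1.19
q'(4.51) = 1.45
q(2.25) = -4.37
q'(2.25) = -0.56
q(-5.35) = -4.35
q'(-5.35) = 0.60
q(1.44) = -4.08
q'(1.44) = 0.25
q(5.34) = 0.03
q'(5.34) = -3.78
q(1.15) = -4.21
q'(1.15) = 0.62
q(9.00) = -4.39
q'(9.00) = 0.73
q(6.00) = -2.74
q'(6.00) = -3.83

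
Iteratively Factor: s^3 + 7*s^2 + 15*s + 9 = (s + 3)*(s^2 + 4*s + 3) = (s + 1)*(s + 3)*(s + 3)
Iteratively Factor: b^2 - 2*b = (b - 2)*(b)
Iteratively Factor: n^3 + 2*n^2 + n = (n + 1)*(n^2 + n) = (n + 1)^2*(n)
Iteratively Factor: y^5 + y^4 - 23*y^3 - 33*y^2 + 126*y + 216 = (y + 3)*(y^4 - 2*y^3 - 17*y^2 + 18*y + 72) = (y + 3)^2*(y^3 - 5*y^2 - 2*y + 24) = (y - 3)*(y + 3)^2*(y^2 - 2*y - 8) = (y - 4)*(y - 3)*(y + 3)^2*(y + 2)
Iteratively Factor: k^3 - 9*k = (k - 3)*(k^2 + 3*k) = (k - 3)*(k + 3)*(k)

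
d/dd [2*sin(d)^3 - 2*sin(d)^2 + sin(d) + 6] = (6*sin(d)^2 - 4*sin(d) + 1)*cos(d)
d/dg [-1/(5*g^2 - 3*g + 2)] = (10*g - 3)/(5*g^2 - 3*g + 2)^2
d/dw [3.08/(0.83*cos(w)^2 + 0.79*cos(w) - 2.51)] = (5.1128*cos(w) + 2.4332)*sin(w)/(0.83*cos(w)^2 + 0.79*cos(w) - 2.51)^2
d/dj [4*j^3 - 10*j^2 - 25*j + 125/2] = 12*j^2 - 20*j - 25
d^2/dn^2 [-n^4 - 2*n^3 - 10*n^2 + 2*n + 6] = -12*n^2 - 12*n - 20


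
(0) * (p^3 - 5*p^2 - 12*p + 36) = 0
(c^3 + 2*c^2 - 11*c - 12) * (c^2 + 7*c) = c^5 + 9*c^4 + 3*c^3 - 89*c^2 - 84*c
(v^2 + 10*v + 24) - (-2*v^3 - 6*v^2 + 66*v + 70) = 2*v^3 + 7*v^2 - 56*v - 46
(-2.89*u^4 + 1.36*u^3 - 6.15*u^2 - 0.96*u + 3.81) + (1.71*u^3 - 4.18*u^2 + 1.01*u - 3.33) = -2.89*u^4 + 3.07*u^3 - 10.33*u^2 + 0.05*u + 0.48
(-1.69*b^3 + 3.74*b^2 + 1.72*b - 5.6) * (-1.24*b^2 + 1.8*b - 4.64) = 2.0956*b^5 - 7.6796*b^4 + 12.4408*b^3 - 7.3136*b^2 - 18.0608*b + 25.984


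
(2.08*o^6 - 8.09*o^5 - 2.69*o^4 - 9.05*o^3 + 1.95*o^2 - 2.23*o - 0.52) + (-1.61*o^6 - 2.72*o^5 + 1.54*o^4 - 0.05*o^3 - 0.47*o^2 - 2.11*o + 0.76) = 0.47*o^6 - 10.81*o^5 - 1.15*o^4 - 9.1*o^3 + 1.48*o^2 - 4.34*o + 0.24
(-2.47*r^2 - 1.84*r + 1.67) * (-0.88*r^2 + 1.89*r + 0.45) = 2.1736*r^4 - 3.0491*r^3 - 6.0587*r^2 + 2.3283*r + 0.7515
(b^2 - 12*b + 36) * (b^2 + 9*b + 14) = b^4 - 3*b^3 - 58*b^2 + 156*b + 504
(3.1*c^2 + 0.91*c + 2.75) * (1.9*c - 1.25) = 5.89*c^3 - 2.146*c^2 + 4.0875*c - 3.4375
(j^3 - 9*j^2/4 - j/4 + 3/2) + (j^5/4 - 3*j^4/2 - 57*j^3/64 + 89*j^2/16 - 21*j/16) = j^5/4 - 3*j^4/2 + 7*j^3/64 + 53*j^2/16 - 25*j/16 + 3/2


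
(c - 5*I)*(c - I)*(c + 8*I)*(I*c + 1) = I*c^4 - c^3 + 45*I*c^2 + 83*c - 40*I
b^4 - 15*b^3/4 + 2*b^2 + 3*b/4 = b*(b - 3)*(b - 1)*(b + 1/4)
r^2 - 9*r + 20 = (r - 5)*(r - 4)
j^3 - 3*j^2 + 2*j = j*(j - 2)*(j - 1)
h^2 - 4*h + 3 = (h - 3)*(h - 1)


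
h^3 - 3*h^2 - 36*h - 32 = (h - 8)*(h + 1)*(h + 4)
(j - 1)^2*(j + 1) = j^3 - j^2 - j + 1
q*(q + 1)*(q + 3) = q^3 + 4*q^2 + 3*q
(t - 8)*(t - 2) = t^2 - 10*t + 16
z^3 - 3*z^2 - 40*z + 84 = (z - 7)*(z - 2)*(z + 6)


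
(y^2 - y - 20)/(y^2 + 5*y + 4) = (y - 5)/(y + 1)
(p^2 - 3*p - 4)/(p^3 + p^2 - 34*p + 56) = (p + 1)/(p^2 + 5*p - 14)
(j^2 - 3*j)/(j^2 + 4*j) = (j - 3)/(j + 4)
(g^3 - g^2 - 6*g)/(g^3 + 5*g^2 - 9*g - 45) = g*(g + 2)/(g^2 + 8*g + 15)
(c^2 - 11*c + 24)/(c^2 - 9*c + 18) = (c - 8)/(c - 6)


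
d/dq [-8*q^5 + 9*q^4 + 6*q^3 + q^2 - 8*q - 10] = -40*q^4 + 36*q^3 + 18*q^2 + 2*q - 8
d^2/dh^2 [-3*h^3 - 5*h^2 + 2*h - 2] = -18*h - 10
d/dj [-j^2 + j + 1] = 1 - 2*j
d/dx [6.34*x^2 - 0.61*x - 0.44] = 12.68*x - 0.61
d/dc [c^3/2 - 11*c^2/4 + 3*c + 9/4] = 3*c^2/2 - 11*c/2 + 3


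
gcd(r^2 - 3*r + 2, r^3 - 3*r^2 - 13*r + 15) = r - 1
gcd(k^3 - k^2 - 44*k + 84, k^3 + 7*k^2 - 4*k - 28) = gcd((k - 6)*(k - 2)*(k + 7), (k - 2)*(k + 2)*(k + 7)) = k^2 + 5*k - 14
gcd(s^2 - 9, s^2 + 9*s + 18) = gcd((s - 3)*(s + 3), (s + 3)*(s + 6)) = s + 3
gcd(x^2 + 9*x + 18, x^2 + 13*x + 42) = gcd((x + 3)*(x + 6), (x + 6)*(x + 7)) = x + 6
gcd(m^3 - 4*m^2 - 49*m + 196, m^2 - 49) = m^2 - 49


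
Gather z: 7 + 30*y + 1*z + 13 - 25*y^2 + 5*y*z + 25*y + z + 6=-25*y^2 + 55*y + z*(5*y + 2) + 26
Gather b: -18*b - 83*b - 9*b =-110*b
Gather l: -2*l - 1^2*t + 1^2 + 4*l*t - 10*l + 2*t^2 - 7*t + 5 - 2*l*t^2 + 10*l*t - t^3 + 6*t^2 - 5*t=l*(-2*t^2 + 14*t - 12) - t^3 + 8*t^2 - 13*t + 6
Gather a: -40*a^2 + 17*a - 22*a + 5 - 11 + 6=-40*a^2 - 5*a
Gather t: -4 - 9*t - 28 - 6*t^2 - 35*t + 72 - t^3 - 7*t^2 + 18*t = -t^3 - 13*t^2 - 26*t + 40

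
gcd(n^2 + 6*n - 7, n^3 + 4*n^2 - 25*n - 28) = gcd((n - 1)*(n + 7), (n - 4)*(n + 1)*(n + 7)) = n + 7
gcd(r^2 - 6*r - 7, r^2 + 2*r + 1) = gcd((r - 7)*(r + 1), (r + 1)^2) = r + 1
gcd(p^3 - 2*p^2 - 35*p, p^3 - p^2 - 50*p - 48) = 1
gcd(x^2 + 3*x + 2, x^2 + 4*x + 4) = x + 2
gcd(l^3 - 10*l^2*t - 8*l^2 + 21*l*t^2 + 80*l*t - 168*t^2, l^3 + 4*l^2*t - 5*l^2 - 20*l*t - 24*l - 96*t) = l - 8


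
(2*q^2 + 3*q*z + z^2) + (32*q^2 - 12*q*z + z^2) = 34*q^2 - 9*q*z + 2*z^2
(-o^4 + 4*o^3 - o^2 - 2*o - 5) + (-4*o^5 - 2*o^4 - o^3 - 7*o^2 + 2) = -4*o^5 - 3*o^4 + 3*o^3 - 8*o^2 - 2*o - 3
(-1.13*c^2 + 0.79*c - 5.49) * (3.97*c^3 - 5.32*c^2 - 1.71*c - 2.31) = -4.4861*c^5 + 9.1479*c^4 - 24.0658*c^3 + 30.4662*c^2 + 7.563*c + 12.6819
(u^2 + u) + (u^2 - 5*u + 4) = 2*u^2 - 4*u + 4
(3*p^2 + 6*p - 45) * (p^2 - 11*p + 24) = 3*p^4 - 27*p^3 - 39*p^2 + 639*p - 1080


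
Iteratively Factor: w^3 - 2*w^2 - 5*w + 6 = (w - 1)*(w^2 - w - 6) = (w - 3)*(w - 1)*(w + 2)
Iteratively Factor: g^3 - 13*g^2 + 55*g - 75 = (g - 5)*(g^2 - 8*g + 15) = (g - 5)^2*(g - 3)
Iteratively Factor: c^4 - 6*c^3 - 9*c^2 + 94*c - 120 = (c - 2)*(c^3 - 4*c^2 - 17*c + 60) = (c - 5)*(c - 2)*(c^2 + c - 12) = (c - 5)*(c - 2)*(c + 4)*(c - 3)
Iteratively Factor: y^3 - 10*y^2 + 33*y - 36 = (y - 3)*(y^2 - 7*y + 12) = (y - 3)^2*(y - 4)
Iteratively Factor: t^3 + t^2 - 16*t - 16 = (t + 1)*(t^2 - 16) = (t - 4)*(t + 1)*(t + 4)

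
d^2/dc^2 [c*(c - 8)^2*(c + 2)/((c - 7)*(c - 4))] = 2*(c^6 - 33*c^5 + 447*c^4 - 3286*c^3 + 14952*c^2 - 43680*c + 64512)/(c^6 - 33*c^5 + 447*c^4 - 3179*c^3 + 12516*c^2 - 25872*c + 21952)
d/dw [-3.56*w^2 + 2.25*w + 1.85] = 2.25 - 7.12*w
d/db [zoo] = 0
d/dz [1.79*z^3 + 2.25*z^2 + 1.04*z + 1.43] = 5.37*z^2 + 4.5*z + 1.04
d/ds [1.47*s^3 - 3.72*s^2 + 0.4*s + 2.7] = 4.41*s^2 - 7.44*s + 0.4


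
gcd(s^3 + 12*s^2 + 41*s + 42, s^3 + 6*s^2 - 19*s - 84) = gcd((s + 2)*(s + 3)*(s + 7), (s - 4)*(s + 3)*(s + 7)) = s^2 + 10*s + 21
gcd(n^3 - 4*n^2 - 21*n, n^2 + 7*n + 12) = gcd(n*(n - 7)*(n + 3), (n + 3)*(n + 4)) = n + 3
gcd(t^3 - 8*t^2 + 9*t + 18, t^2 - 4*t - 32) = 1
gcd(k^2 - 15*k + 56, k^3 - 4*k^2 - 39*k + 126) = k - 7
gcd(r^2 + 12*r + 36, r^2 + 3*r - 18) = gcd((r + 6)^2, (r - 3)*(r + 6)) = r + 6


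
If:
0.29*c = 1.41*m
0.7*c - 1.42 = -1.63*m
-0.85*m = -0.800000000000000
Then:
No Solution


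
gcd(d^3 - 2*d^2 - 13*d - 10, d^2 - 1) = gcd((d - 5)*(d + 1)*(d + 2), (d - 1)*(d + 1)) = d + 1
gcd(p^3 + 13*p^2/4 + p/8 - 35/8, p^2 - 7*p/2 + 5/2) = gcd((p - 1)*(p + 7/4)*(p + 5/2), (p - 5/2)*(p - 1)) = p - 1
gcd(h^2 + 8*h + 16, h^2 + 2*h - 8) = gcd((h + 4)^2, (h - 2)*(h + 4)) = h + 4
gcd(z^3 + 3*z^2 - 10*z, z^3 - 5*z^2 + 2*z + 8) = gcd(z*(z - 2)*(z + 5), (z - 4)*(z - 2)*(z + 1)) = z - 2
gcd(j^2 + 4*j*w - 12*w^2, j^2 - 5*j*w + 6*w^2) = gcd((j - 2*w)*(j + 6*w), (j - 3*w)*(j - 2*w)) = -j + 2*w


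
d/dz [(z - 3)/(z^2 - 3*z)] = -1/z^2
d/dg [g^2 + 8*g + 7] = 2*g + 8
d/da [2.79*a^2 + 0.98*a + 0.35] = 5.58*a + 0.98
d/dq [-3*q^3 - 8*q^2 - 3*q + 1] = -9*q^2 - 16*q - 3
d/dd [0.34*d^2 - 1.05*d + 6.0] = 0.68*d - 1.05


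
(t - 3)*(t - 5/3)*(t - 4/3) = t^3 - 6*t^2 + 101*t/9 - 20/3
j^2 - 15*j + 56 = (j - 8)*(j - 7)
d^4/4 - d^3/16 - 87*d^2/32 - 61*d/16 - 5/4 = (d/4 + 1/2)*(d - 4)*(d + 1/2)*(d + 5/4)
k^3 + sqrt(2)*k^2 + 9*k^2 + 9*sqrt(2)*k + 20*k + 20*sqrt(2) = (k + 4)*(k + 5)*(k + sqrt(2))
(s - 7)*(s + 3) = s^2 - 4*s - 21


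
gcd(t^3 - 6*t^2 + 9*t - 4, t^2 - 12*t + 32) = t - 4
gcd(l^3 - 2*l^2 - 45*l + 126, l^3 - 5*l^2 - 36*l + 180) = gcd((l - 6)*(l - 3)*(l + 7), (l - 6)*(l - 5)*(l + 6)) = l - 6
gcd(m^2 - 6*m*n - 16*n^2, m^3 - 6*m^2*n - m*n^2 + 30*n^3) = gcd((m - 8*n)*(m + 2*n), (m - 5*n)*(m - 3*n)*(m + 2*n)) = m + 2*n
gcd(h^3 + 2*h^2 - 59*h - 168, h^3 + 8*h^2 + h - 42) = h^2 + 10*h + 21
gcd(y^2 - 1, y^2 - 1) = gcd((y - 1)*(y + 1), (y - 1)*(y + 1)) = y^2 - 1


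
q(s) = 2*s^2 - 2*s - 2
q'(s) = 4*s - 2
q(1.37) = -0.99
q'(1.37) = 3.48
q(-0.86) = 1.20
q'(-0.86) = -5.44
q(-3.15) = 24.14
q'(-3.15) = -14.60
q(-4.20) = 41.68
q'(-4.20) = -18.80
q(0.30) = -2.42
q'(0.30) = -0.80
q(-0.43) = -0.77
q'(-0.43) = -3.72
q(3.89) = 20.48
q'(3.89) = 13.56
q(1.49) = -0.54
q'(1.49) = 3.96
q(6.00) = 58.00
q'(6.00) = 22.00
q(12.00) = 262.00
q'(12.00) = 46.00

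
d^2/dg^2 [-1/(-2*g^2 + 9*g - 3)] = 2*(-4*g^2 + 18*g + (4*g - 9)^2 - 6)/(2*g^2 - 9*g + 3)^3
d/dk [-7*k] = -7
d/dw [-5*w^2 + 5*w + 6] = 5 - 10*w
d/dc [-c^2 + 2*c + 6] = 2 - 2*c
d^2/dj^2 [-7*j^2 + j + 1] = -14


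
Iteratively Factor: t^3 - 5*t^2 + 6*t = (t - 3)*(t^2 - 2*t) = (t - 3)*(t - 2)*(t)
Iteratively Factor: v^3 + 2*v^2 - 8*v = (v)*(v^2 + 2*v - 8) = v*(v - 2)*(v + 4)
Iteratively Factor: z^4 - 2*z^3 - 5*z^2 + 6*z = (z - 3)*(z^3 + z^2 - 2*z) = z*(z - 3)*(z^2 + z - 2) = z*(z - 3)*(z + 2)*(z - 1)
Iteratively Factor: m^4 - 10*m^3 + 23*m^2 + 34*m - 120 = (m + 2)*(m^3 - 12*m^2 + 47*m - 60) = (m - 3)*(m + 2)*(m^2 - 9*m + 20) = (m - 4)*(m - 3)*(m + 2)*(m - 5)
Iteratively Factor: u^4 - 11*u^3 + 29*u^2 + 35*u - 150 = (u + 2)*(u^3 - 13*u^2 + 55*u - 75) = (u - 5)*(u + 2)*(u^2 - 8*u + 15) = (u - 5)*(u - 3)*(u + 2)*(u - 5)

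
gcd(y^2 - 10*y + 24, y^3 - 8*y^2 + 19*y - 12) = y - 4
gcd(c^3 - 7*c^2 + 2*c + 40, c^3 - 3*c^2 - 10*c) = c^2 - 3*c - 10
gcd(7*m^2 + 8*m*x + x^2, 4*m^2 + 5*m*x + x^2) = m + x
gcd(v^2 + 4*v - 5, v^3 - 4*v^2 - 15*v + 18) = v - 1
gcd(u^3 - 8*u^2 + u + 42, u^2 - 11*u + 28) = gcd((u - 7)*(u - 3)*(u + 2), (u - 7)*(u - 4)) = u - 7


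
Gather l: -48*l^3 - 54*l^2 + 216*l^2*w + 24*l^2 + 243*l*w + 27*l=-48*l^3 + l^2*(216*w - 30) + l*(243*w + 27)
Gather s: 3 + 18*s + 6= 18*s + 9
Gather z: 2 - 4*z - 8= -4*z - 6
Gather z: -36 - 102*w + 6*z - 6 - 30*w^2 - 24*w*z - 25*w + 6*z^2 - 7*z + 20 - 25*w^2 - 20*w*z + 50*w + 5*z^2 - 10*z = -55*w^2 - 77*w + 11*z^2 + z*(-44*w - 11) - 22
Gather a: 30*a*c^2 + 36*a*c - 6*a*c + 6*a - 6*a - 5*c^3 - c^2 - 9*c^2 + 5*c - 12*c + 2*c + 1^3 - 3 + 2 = a*(30*c^2 + 30*c) - 5*c^3 - 10*c^2 - 5*c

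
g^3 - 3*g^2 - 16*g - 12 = (g - 6)*(g + 1)*(g + 2)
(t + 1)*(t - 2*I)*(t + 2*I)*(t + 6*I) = t^4 + t^3 + 6*I*t^3 + 4*t^2 + 6*I*t^2 + 4*t + 24*I*t + 24*I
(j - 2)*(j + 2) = j^2 - 4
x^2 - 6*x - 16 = (x - 8)*(x + 2)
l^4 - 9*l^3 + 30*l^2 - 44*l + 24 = (l - 3)*(l - 2)^3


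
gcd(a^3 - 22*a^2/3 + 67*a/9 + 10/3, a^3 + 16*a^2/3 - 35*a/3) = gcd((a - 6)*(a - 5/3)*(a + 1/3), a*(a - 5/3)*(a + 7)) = a - 5/3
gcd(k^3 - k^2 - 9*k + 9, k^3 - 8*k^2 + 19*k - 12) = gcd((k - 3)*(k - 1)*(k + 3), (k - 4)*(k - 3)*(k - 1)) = k^2 - 4*k + 3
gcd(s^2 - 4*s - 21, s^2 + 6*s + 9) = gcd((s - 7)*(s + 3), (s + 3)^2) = s + 3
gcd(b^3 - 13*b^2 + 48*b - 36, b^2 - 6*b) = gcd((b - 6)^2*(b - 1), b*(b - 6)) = b - 6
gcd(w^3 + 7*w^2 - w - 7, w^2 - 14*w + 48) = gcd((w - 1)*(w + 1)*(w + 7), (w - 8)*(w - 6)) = 1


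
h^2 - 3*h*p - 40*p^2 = (h - 8*p)*(h + 5*p)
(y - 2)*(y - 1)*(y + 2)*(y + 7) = y^4 + 6*y^3 - 11*y^2 - 24*y + 28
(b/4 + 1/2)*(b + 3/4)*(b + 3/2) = b^3/4 + 17*b^2/16 + 45*b/32 + 9/16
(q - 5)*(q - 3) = q^2 - 8*q + 15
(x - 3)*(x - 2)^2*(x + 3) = x^4 - 4*x^3 - 5*x^2 + 36*x - 36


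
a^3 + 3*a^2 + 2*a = a*(a + 1)*(a + 2)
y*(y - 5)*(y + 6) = y^3 + y^2 - 30*y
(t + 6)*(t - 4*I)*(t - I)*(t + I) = t^4 + 6*t^3 - 4*I*t^3 + t^2 - 24*I*t^2 + 6*t - 4*I*t - 24*I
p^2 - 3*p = p*(p - 3)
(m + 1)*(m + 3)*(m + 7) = m^3 + 11*m^2 + 31*m + 21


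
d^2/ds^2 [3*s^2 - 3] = 6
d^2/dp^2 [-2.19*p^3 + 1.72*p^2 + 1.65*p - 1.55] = 3.44 - 13.14*p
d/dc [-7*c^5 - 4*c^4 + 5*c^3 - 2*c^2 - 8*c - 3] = -35*c^4 - 16*c^3 + 15*c^2 - 4*c - 8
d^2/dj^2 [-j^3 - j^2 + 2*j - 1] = -6*j - 2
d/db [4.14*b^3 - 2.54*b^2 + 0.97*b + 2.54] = 12.42*b^2 - 5.08*b + 0.97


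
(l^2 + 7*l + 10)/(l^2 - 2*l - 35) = (l + 2)/(l - 7)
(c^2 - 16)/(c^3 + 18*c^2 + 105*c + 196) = (c - 4)/(c^2 + 14*c + 49)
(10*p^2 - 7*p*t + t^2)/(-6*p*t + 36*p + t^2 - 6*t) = (-10*p^2 + 7*p*t - t^2)/(6*p*t - 36*p - t^2 + 6*t)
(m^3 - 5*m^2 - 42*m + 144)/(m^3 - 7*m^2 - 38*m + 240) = (m - 3)/(m - 5)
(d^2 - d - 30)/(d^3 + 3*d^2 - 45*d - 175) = (d - 6)/(d^2 - 2*d - 35)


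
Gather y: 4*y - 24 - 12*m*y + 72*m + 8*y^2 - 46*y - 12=72*m + 8*y^2 + y*(-12*m - 42) - 36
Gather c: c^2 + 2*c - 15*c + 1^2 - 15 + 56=c^2 - 13*c + 42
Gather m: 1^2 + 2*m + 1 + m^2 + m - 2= m^2 + 3*m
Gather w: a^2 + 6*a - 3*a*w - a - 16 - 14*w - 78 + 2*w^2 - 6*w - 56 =a^2 + 5*a + 2*w^2 + w*(-3*a - 20) - 150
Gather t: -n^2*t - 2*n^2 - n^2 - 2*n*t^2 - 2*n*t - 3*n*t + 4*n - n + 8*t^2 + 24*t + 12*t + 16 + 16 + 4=-3*n^2 + 3*n + t^2*(8 - 2*n) + t*(-n^2 - 5*n + 36) + 36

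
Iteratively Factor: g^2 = (g)*(g)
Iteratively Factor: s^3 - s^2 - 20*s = (s + 4)*(s^2 - 5*s) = s*(s + 4)*(s - 5)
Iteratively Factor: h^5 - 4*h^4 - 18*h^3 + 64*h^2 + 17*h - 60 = (h - 5)*(h^4 + h^3 - 13*h^2 - h + 12) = (h - 5)*(h + 4)*(h^3 - 3*h^2 - h + 3) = (h - 5)*(h + 1)*(h + 4)*(h^2 - 4*h + 3) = (h - 5)*(h - 1)*(h + 1)*(h + 4)*(h - 3)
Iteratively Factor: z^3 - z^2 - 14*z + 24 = (z - 3)*(z^2 + 2*z - 8) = (z - 3)*(z + 4)*(z - 2)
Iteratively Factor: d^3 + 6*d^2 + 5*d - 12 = (d - 1)*(d^2 + 7*d + 12) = (d - 1)*(d + 3)*(d + 4)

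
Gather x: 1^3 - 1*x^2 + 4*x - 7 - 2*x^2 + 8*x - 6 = -3*x^2 + 12*x - 12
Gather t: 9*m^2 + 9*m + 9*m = 9*m^2 + 18*m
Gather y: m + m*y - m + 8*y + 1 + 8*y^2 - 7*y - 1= 8*y^2 + y*(m + 1)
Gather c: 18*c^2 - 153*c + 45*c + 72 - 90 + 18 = 18*c^2 - 108*c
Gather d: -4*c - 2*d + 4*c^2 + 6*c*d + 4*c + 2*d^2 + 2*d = 4*c^2 + 6*c*d + 2*d^2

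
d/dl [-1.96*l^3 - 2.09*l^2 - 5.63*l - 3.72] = -5.88*l^2 - 4.18*l - 5.63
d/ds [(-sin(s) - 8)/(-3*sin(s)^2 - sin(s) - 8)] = -3*(sin(s) + 16)*sin(s)*cos(s)/(3*sin(s)^2 + sin(s) + 8)^2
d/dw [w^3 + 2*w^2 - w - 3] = 3*w^2 + 4*w - 1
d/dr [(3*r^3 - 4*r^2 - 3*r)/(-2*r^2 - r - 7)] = (-6*r^4 - 6*r^3 - 65*r^2 + 56*r + 21)/(4*r^4 + 4*r^3 + 29*r^2 + 14*r + 49)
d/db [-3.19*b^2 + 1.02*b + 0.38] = 1.02 - 6.38*b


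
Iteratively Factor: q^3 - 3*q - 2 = (q + 1)*(q^2 - q - 2) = (q - 2)*(q + 1)*(q + 1)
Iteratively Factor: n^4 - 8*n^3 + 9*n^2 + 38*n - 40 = (n - 5)*(n^3 - 3*n^2 - 6*n + 8) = (n - 5)*(n + 2)*(n^2 - 5*n + 4) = (n - 5)*(n - 4)*(n + 2)*(n - 1)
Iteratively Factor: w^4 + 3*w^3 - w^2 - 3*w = (w - 1)*(w^3 + 4*w^2 + 3*w) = (w - 1)*(w + 1)*(w^2 + 3*w) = w*(w - 1)*(w + 1)*(w + 3)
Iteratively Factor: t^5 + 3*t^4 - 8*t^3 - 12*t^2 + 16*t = (t - 2)*(t^4 + 5*t^3 + 2*t^2 - 8*t) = (t - 2)*(t - 1)*(t^3 + 6*t^2 + 8*t) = (t - 2)*(t - 1)*(t + 2)*(t^2 + 4*t) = (t - 2)*(t - 1)*(t + 2)*(t + 4)*(t)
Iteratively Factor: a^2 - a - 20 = (a + 4)*(a - 5)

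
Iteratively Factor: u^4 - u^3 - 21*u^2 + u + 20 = (u - 1)*(u^3 - 21*u - 20) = (u - 1)*(u + 4)*(u^2 - 4*u - 5) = (u - 1)*(u + 1)*(u + 4)*(u - 5)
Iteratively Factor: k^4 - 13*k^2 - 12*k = (k + 3)*(k^3 - 3*k^2 - 4*k) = (k - 4)*(k + 3)*(k^2 + k) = (k - 4)*(k + 1)*(k + 3)*(k)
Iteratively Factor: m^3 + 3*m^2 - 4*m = (m - 1)*(m^2 + 4*m) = m*(m - 1)*(m + 4)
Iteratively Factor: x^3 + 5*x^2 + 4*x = (x + 4)*(x^2 + x) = (x + 1)*(x + 4)*(x)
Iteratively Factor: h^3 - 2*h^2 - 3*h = (h + 1)*(h^2 - 3*h) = h*(h + 1)*(h - 3)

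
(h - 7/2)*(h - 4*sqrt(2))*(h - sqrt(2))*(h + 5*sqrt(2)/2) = h^4 - 5*sqrt(2)*h^3/2 - 7*h^3/2 - 17*h^2 + 35*sqrt(2)*h^2/4 + 20*sqrt(2)*h + 119*h/2 - 70*sqrt(2)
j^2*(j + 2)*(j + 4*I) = j^4 + 2*j^3 + 4*I*j^3 + 8*I*j^2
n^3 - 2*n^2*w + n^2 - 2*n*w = n*(n + 1)*(n - 2*w)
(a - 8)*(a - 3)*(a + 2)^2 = a^4 - 7*a^3 - 16*a^2 + 52*a + 96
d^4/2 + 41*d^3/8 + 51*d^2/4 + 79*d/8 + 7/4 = (d/2 + 1/2)*(d + 1/4)*(d + 2)*(d + 7)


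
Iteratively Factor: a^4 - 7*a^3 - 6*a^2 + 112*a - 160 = (a - 2)*(a^3 - 5*a^2 - 16*a + 80) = (a - 5)*(a - 2)*(a^2 - 16) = (a - 5)*(a - 2)*(a + 4)*(a - 4)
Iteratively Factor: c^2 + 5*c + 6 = (c + 2)*(c + 3)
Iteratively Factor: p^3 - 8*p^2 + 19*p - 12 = (p - 1)*(p^2 - 7*p + 12) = (p - 3)*(p - 1)*(p - 4)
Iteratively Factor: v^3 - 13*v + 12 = (v - 3)*(v^2 + 3*v - 4) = (v - 3)*(v + 4)*(v - 1)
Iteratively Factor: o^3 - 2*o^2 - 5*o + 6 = (o + 2)*(o^2 - 4*o + 3) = (o - 3)*(o + 2)*(o - 1)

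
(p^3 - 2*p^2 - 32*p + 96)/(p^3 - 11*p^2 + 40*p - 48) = (p + 6)/(p - 3)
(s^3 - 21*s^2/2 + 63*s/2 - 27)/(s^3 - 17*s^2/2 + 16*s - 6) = (2*s^2 - 9*s + 9)/(2*s^2 - 5*s + 2)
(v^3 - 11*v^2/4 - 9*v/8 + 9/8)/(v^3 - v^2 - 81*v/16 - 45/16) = 2*(2*v - 1)/(4*v + 5)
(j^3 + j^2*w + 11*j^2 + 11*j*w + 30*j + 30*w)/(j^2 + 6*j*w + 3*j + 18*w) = (j^3 + j^2*w + 11*j^2 + 11*j*w + 30*j + 30*w)/(j^2 + 6*j*w + 3*j + 18*w)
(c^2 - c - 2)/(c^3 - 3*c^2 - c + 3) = (c - 2)/(c^2 - 4*c + 3)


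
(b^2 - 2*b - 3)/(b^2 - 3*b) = (b + 1)/b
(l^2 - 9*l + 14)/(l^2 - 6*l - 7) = (l - 2)/(l + 1)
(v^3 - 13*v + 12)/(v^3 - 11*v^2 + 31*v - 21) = (v + 4)/(v - 7)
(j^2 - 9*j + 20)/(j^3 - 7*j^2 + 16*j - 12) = (j^2 - 9*j + 20)/(j^3 - 7*j^2 + 16*j - 12)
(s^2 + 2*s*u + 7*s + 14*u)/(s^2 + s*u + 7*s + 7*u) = (s + 2*u)/(s + u)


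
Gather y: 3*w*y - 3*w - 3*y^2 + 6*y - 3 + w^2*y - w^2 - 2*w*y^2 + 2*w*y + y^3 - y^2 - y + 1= -w^2 - 3*w + y^3 + y^2*(-2*w - 4) + y*(w^2 + 5*w + 5) - 2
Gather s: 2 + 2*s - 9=2*s - 7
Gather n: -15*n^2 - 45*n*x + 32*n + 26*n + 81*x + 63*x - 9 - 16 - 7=-15*n^2 + n*(58 - 45*x) + 144*x - 32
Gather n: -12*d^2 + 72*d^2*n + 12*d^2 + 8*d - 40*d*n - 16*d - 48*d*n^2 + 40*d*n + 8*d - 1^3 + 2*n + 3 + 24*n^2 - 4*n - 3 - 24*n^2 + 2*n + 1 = 72*d^2*n - 48*d*n^2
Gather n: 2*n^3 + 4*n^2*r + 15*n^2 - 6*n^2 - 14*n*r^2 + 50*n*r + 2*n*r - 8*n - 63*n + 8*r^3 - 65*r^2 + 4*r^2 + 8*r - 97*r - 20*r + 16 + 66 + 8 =2*n^3 + n^2*(4*r + 9) + n*(-14*r^2 + 52*r - 71) + 8*r^3 - 61*r^2 - 109*r + 90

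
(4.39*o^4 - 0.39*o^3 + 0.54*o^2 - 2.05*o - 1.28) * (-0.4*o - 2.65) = -1.756*o^5 - 11.4775*o^4 + 0.8175*o^3 - 0.611*o^2 + 5.9445*o + 3.392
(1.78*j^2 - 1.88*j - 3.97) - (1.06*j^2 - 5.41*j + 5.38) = 0.72*j^2 + 3.53*j - 9.35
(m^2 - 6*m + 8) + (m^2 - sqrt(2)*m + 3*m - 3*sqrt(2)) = 2*m^2 - 3*m - sqrt(2)*m - 3*sqrt(2) + 8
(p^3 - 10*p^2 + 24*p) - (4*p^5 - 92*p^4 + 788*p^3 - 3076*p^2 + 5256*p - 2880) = -4*p^5 + 92*p^4 - 787*p^3 + 3066*p^2 - 5232*p + 2880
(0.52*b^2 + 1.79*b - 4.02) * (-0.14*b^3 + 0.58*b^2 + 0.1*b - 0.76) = -0.0728*b^5 + 0.0509999999999999*b^4 + 1.653*b^3 - 2.5478*b^2 - 1.7624*b + 3.0552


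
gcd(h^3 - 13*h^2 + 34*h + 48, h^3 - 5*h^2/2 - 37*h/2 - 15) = h^2 - 5*h - 6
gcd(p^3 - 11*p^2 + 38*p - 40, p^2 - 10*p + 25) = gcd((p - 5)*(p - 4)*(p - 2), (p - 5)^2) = p - 5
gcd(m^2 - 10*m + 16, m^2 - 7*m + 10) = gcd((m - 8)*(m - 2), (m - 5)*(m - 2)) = m - 2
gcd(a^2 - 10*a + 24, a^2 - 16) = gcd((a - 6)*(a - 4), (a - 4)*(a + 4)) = a - 4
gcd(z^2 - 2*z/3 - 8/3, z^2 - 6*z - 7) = 1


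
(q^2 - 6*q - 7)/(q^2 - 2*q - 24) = (-q^2 + 6*q + 7)/(-q^2 + 2*q + 24)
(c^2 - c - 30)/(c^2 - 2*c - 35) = (c - 6)/(c - 7)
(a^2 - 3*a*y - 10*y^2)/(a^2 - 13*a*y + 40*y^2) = (-a - 2*y)/(-a + 8*y)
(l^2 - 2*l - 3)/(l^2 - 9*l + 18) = (l + 1)/(l - 6)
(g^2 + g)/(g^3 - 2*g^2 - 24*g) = (g + 1)/(g^2 - 2*g - 24)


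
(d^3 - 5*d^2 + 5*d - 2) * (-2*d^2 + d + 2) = -2*d^5 + 11*d^4 - 13*d^3 - d^2 + 8*d - 4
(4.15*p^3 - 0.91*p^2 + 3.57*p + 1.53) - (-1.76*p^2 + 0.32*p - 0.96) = 4.15*p^3 + 0.85*p^2 + 3.25*p + 2.49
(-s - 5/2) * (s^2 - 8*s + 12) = -s^3 + 11*s^2/2 + 8*s - 30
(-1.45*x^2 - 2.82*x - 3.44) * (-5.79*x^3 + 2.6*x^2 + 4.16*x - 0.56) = 8.3955*x^5 + 12.5578*x^4 + 6.5536*x^3 - 19.8632*x^2 - 12.7312*x + 1.9264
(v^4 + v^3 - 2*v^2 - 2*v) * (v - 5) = v^5 - 4*v^4 - 7*v^3 + 8*v^2 + 10*v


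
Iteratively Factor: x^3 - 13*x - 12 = (x + 1)*(x^2 - x - 12) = (x + 1)*(x + 3)*(x - 4)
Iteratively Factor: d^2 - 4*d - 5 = (d - 5)*(d + 1)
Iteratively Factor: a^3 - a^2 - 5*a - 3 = (a - 3)*(a^2 + 2*a + 1) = (a - 3)*(a + 1)*(a + 1)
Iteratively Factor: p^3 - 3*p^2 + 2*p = (p - 1)*(p^2 - 2*p) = (p - 2)*(p - 1)*(p)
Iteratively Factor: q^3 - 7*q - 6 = (q + 1)*(q^2 - q - 6) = (q - 3)*(q + 1)*(q + 2)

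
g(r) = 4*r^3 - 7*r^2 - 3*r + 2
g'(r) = 12*r^2 - 14*r - 3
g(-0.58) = 0.60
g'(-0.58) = 9.16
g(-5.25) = -754.00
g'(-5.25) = 401.25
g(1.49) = -4.78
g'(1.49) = 2.78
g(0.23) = 0.99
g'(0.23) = -5.59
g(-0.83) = -2.62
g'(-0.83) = 16.89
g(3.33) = 62.09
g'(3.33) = 83.45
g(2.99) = 37.37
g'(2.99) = 62.42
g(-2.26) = -73.15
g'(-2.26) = 89.93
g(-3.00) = -160.00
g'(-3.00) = 147.00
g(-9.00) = -3454.00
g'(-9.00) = 1095.00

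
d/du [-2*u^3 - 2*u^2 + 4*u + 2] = -6*u^2 - 4*u + 4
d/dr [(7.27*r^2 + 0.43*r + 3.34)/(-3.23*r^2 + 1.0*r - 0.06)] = (8.6589*r^2 + 20.704*r - 3.3658)/(10.4329*r^4 - 6.46*r^3 + 1.3876*r^2 - 0.12*r + 0.0036)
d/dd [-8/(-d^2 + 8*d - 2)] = 16*(4 - d)/(d^2 - 8*d + 2)^2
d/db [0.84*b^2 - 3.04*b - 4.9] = 1.68*b - 3.04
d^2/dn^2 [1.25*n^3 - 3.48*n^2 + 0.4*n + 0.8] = 7.5*n - 6.96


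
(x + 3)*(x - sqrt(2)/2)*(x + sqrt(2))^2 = x^4 + 3*sqrt(2)*x^3/2 + 3*x^3 + 9*sqrt(2)*x^2/2 - sqrt(2)*x - 3*sqrt(2)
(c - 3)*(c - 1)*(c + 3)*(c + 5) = c^4 + 4*c^3 - 14*c^2 - 36*c + 45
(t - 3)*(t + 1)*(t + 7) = t^3 + 5*t^2 - 17*t - 21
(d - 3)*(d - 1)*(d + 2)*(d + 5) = d^4 + 3*d^3 - 15*d^2 - 19*d + 30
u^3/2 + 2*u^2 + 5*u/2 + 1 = (u/2 + 1)*(u + 1)^2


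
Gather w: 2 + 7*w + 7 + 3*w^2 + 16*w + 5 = 3*w^2 + 23*w + 14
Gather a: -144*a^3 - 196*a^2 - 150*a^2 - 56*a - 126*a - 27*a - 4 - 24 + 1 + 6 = -144*a^3 - 346*a^2 - 209*a - 21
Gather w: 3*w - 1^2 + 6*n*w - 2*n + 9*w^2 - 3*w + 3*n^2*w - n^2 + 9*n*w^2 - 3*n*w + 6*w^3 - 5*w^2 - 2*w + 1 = -n^2 - 2*n + 6*w^3 + w^2*(9*n + 4) + w*(3*n^2 + 3*n - 2)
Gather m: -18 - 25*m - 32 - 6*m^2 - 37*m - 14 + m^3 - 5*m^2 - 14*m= m^3 - 11*m^2 - 76*m - 64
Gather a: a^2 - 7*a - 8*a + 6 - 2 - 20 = a^2 - 15*a - 16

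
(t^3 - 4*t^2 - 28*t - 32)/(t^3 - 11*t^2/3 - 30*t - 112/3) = 3*(t + 2)/(3*t + 7)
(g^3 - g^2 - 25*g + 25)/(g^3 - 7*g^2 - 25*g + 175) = (g - 1)/(g - 7)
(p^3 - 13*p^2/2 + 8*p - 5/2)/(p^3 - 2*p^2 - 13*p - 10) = (2*p^2 - 3*p + 1)/(2*(p^2 + 3*p + 2))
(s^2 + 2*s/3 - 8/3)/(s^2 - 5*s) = (3*s^2 + 2*s - 8)/(3*s*(s - 5))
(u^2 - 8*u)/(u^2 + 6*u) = (u - 8)/(u + 6)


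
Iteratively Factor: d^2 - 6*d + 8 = (d - 4)*(d - 2)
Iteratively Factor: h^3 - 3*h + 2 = (h + 2)*(h^2 - 2*h + 1) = (h - 1)*(h + 2)*(h - 1)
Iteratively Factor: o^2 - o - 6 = (o + 2)*(o - 3)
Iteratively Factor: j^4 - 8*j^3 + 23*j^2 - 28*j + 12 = (j - 2)*(j^3 - 6*j^2 + 11*j - 6) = (j - 2)*(j - 1)*(j^2 - 5*j + 6) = (j - 3)*(j - 2)*(j - 1)*(j - 2)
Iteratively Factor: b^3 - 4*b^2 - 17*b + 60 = (b - 3)*(b^2 - b - 20) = (b - 3)*(b + 4)*(b - 5)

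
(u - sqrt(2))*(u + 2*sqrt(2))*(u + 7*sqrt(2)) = u^3 + 8*sqrt(2)*u^2 + 10*u - 28*sqrt(2)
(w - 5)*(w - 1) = w^2 - 6*w + 5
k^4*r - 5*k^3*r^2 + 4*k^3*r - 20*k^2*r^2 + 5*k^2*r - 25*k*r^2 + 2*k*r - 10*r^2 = (k + 1)*(k + 2)*(k - 5*r)*(k*r + r)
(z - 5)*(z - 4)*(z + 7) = z^3 - 2*z^2 - 43*z + 140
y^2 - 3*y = y*(y - 3)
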